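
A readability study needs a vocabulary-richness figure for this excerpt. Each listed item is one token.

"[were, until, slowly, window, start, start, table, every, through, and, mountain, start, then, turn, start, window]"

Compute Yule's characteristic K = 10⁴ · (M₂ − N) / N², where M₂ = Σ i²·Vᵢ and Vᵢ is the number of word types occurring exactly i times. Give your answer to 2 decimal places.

546.88

Frequencies: start:4, window:2, were:1, until:1, slowly:1, table:1, every:1, through:1, and:1, mountain:1, then:1, turn:1
N = 16. Frequency spectrum: V_1=10, V_2=1, V_4=1
M₂ = 1²·10 + 2²·1 + 4²·1 = 30
K = 10000 × (30 − 16) / 16² = 546.88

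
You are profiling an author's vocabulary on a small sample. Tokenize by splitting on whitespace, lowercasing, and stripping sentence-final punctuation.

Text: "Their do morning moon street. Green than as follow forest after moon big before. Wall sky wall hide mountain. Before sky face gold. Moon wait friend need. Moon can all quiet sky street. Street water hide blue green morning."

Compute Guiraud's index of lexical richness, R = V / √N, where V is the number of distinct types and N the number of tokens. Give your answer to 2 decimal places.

4.32

N = 39, V = 27.
√N = 6.244998
R = 27 / 6.244998 = 4.32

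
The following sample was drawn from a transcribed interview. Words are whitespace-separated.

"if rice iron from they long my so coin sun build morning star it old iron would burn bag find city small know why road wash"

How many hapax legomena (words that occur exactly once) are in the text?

Frequencies: iron:2, if:1, rice:1, from:1, they:1, long:1, my:1, so:1, coin:1, sun:1, build:1, morning:1, star:1, it:1, old:1, would:1, burn:1, bag:1, find:1, city:1, … (5 more, each freq 1)
Hapax (freq=1): bag, build, burn, city, coin, find, from, if, it, know, long, morning, my, old, rice, road, small, so, star, sun, they, wash, why, would

24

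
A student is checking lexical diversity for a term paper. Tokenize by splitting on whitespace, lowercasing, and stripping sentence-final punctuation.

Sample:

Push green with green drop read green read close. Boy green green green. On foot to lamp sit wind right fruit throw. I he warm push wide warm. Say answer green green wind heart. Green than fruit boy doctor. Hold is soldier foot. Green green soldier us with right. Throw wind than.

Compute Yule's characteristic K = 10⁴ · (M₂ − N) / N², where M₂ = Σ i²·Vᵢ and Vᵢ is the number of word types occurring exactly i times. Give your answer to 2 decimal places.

Frequencies: green:11, wind:3, push:2, with:2, read:2, boy:2, foot:2, right:2, fruit:2, throw:2, warm:2, than:2, soldier:2, drop:1, close:1, on:1, to:1, lamp:1, sit:1, i:1, … (9 more, each freq 1)
N = 52. Frequency spectrum: V_1=16, V_2=11, V_3=1, V_11=1
M₂ = 1²·16 + 2²·11 + 3²·1 + 11²·1 = 190
K = 10000 × (190 − 52) / 52² = 510.36

510.36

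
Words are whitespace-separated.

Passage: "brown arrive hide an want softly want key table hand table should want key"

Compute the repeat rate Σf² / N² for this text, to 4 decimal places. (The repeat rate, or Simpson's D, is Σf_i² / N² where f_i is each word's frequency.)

0.1224

Frequencies: want:3, key:2, table:2, brown:1, arrive:1, hide:1, an:1, softly:1, hand:1, should:1
Σf² = 24; N² = 196
Repeat rate = 24 / 196 = 0.1224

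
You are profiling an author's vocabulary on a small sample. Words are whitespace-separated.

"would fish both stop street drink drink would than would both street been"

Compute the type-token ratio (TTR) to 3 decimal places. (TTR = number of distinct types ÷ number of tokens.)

N = 13 tokens, V = 8 types.
TTR = V / N = 8 / 13 = 0.615

0.615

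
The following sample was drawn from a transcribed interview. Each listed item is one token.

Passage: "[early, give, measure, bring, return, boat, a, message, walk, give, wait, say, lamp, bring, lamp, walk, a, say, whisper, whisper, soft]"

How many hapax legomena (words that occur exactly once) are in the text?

7

Frequencies: give:2, bring:2, a:2, walk:2, say:2, lamp:2, whisper:2, early:1, measure:1, return:1, boat:1, message:1, wait:1, soft:1
Hapax (freq=1): boat, early, measure, message, return, soft, wait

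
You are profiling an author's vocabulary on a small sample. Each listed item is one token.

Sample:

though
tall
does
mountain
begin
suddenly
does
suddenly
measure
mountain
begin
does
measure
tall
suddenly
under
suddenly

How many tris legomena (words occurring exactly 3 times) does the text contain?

Frequencies: suddenly:4, does:3, tall:2, mountain:2, begin:2, measure:2, though:1, under:1
Words with frequency 3: does

1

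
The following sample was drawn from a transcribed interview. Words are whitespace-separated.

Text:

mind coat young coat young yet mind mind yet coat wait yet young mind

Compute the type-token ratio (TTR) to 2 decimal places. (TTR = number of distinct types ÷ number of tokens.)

0.36

N = 14 tokens, V = 5 types.
TTR = V / N = 5 / 14 = 0.36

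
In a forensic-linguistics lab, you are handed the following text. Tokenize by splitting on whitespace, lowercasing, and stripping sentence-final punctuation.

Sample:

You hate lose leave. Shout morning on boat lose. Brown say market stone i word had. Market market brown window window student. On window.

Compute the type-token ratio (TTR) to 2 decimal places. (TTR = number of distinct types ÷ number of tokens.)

N = 24 tokens, V = 17 types.
TTR = V / N = 17 / 24 = 0.71

0.71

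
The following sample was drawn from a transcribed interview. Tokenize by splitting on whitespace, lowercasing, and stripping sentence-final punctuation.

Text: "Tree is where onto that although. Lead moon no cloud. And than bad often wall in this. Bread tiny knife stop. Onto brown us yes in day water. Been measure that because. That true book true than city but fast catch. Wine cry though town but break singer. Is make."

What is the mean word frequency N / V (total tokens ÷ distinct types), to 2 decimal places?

N = 50 tokens, V = 42 types.
Mean frequency = N / V = 50 / 42 = 1.19

1.19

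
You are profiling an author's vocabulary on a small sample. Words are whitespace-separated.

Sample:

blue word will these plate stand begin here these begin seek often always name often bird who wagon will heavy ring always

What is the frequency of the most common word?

2

Frequencies: will:2, these:2, begin:2, often:2, always:2, blue:1, word:1, plate:1, stand:1, here:1, seek:1, name:1, bird:1, who:1, wagon:1, heavy:1, ring:1
Most common: 'will' with frequency 2.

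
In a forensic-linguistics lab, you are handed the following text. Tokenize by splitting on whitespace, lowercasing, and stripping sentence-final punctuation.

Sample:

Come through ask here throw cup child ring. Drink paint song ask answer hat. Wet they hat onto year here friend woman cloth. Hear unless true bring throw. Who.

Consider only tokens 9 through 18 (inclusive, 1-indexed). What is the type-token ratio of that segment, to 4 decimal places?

0.9000

Segment tokens 9–18: drink, paint, song, ask, answer, hat, wet, they, hat, onto
Segment N = 10, segment V = 9.
TTR = 9 / 10 = 0.9000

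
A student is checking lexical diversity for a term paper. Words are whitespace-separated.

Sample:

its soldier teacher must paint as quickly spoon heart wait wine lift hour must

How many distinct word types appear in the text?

13

Distinct types: {as, heart, hour, its, lift, must, paint, quickly, soldier, spoon, teacher, wait, wine}
V = 13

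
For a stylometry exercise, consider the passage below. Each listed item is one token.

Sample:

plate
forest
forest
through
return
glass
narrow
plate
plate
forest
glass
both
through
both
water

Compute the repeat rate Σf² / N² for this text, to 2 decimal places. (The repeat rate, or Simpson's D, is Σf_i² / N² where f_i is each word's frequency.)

Frequencies: plate:3, forest:3, through:2, glass:2, both:2, return:1, narrow:1, water:1
Σf² = 33; N² = 225
Repeat rate = 33 / 225 = 0.15

0.15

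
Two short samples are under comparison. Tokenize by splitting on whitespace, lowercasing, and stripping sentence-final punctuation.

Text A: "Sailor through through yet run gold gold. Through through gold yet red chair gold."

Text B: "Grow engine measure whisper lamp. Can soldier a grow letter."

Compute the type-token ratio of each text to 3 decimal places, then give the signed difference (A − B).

-0.400

TTR(A) = 7/14 = 0.500
TTR(B) = 9/10 = 0.900
Difference = 0.500 − 0.900 = -0.400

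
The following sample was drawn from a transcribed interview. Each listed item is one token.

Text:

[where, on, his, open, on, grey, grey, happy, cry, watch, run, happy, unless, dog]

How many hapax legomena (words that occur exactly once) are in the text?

8

Frequencies: on:2, grey:2, happy:2, where:1, his:1, open:1, cry:1, watch:1, run:1, unless:1, dog:1
Hapax (freq=1): cry, dog, his, open, run, unless, watch, where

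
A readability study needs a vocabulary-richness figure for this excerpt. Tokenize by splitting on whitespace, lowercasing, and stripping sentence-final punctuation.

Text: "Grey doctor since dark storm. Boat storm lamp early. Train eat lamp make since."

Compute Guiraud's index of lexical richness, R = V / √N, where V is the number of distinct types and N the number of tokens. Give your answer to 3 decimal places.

2.940

N = 14, V = 11.
√N = 3.741657
R = 11 / 3.741657 = 2.940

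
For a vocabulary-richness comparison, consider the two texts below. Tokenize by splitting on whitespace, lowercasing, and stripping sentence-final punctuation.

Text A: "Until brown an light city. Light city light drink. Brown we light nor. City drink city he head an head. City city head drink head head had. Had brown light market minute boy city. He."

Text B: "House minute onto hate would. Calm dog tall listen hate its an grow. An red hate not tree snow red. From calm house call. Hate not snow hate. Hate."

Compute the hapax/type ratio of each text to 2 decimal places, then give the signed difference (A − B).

-0.18

A: hapax=6, V=14, ratio=0.43
B: hapax=11, V=18, ratio=0.61
Difference = 0.43 − 0.61 = -0.18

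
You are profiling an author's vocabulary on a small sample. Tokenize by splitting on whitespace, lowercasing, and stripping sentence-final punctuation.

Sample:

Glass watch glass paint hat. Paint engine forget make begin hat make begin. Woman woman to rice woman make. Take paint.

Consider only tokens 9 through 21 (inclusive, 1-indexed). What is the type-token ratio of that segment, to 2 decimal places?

0.62

Segment tokens 9–21: make, begin, hat, make, begin, woman, woman, to, rice, woman, make, take, paint
Segment N = 13, segment V = 8.
TTR = 8 / 13 = 0.62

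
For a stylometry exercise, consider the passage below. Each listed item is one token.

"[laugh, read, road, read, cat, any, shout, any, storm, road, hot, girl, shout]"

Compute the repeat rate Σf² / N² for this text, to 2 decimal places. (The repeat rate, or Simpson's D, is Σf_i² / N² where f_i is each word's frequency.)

0.12

Frequencies: read:2, road:2, any:2, shout:2, laugh:1, cat:1, storm:1, hot:1, girl:1
Σf² = 21; N² = 169
Repeat rate = 21 / 169 = 0.12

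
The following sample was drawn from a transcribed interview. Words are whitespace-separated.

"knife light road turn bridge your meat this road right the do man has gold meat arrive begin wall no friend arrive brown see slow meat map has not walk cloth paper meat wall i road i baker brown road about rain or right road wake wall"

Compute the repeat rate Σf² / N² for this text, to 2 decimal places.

Frequencies: road:5, meat:4, wall:3, right:2, has:2, arrive:2, brown:2, i:2, knife:1, light:1, turn:1, bridge:1, your:1, this:1, the:1, do:1, man:1, gold:1, begin:1, no:1, … (13 more, each freq 1)
Σf² = 95; N² = 2209
Repeat rate = 95 / 2209 = 0.04

0.04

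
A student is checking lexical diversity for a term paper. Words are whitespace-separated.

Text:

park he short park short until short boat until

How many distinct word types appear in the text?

Distinct types: {boat, he, park, short, until}
V = 5

5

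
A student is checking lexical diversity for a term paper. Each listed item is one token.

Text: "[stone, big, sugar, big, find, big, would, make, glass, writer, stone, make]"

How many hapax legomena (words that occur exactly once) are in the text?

Frequencies: big:3, stone:2, make:2, sugar:1, find:1, would:1, glass:1, writer:1
Hapax (freq=1): find, glass, sugar, would, writer

5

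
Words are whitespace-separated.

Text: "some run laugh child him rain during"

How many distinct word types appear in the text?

Distinct types: {child, during, him, laugh, rain, run, some}
V = 7

7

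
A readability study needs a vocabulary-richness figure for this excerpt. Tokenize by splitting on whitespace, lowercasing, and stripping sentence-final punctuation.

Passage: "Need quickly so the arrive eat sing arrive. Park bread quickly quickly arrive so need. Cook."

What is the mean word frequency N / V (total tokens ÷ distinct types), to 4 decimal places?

N = 16 tokens, V = 10 types.
Mean frequency = N / V = 16 / 10 = 1.6000

1.6000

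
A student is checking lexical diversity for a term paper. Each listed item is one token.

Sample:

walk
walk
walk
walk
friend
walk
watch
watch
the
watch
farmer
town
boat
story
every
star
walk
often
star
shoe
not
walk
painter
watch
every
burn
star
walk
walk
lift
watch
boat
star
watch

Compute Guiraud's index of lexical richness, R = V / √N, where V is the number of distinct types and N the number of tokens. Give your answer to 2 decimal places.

N = 34, V = 16.
√N = 5.830952
R = 16 / 5.830952 = 2.74

2.74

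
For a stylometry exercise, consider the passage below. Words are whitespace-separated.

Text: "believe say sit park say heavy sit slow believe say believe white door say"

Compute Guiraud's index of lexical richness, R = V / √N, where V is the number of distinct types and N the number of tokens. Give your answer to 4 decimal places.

N = 14, V = 8.
√N = 3.741657
R = 8 / 3.741657 = 2.1381

2.1381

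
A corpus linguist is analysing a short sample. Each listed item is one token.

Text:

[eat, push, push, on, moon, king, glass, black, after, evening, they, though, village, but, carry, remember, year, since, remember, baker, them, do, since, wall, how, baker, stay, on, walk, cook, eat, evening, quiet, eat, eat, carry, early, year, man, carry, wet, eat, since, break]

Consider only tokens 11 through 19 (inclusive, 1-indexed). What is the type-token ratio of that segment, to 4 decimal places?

Segment tokens 11–19: they, though, village, but, carry, remember, year, since, remember
Segment N = 9, segment V = 8.
TTR = 8 / 9 = 0.8889

0.8889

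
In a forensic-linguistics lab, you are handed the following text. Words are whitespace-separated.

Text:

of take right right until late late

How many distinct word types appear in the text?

Distinct types: {late, of, right, take, until}
V = 5

5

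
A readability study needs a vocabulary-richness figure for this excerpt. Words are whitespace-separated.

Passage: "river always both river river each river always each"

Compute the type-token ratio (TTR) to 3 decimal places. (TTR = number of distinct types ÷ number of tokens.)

N = 9 tokens, V = 4 types.
TTR = V / N = 4 / 9 = 0.444

0.444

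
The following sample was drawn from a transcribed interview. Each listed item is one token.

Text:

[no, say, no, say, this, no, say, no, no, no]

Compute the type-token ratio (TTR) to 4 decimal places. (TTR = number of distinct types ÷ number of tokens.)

0.3000

N = 10 tokens, V = 3 types.
TTR = V / N = 3 / 10 = 0.3000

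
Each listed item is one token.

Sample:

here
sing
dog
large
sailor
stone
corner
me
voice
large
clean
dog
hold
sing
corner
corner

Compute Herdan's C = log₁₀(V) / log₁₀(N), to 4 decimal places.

N = 16, V = 11.
log₁₀(V) = 1.041393, log₁₀(N) = 1.204120
C = 1.041393 / 1.204120 = 0.8649

0.8649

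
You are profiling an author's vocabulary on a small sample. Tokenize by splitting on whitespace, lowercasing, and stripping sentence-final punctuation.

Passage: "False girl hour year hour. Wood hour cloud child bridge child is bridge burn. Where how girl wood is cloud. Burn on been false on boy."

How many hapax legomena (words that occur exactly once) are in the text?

5

Frequencies: hour:3, false:2, girl:2, wood:2, cloud:2, child:2, bridge:2, is:2, burn:2, on:2, year:1, where:1, how:1, been:1, boy:1
Hapax (freq=1): been, boy, how, where, year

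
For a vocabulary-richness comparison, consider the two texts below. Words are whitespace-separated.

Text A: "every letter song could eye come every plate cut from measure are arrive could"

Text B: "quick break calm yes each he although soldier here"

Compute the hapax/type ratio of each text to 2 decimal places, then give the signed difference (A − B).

-0.17

A: hapax=10, V=12, ratio=0.83
B: hapax=9, V=9, ratio=1.00
Difference = 0.83 − 1.00 = -0.17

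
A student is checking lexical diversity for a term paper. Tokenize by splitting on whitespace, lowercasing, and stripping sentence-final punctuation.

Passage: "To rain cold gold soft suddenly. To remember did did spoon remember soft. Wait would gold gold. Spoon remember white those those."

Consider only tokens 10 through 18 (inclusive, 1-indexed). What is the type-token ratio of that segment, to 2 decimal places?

Segment tokens 10–18: did, spoon, remember, soft, wait, would, gold, gold, spoon
Segment N = 9, segment V = 7.
TTR = 7 / 9 = 0.78

0.78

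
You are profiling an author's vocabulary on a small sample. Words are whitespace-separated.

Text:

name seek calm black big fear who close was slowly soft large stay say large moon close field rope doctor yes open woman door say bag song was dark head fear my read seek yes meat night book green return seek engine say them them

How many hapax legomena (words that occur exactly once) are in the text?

27

Frequencies: seek:3, say:3, fear:2, close:2, was:2, large:2, yes:2, them:2, name:1, calm:1, black:1, big:1, who:1, slowly:1, soft:1, stay:1, moon:1, field:1, rope:1, doctor:1, … (15 more, each freq 1)
Hapax (freq=1): bag, big, black, book, calm, dark, doctor, door, engine, field, green, head, meat, moon, my, name, night, open, read, return, rope, slowly, soft, song, stay, who, woman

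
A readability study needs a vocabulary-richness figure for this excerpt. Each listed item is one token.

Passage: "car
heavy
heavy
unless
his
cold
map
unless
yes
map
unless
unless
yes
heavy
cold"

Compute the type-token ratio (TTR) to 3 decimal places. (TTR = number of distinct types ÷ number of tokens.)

0.467

N = 15 tokens, V = 7 types.
TTR = V / N = 7 / 15 = 0.467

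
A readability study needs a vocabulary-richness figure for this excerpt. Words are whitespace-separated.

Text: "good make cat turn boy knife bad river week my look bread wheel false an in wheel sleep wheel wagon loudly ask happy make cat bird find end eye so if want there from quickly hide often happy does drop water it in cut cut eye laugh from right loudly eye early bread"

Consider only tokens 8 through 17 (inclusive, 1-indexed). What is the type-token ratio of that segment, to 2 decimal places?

Segment tokens 8–17: river, week, my, look, bread, wheel, false, an, in, wheel
Segment N = 10, segment V = 9.
TTR = 9 / 10 = 0.90

0.90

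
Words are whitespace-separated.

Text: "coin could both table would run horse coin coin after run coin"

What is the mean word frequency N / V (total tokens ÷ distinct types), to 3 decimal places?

N = 12 tokens, V = 8 types.
Mean frequency = N / V = 12 / 8 = 1.500

1.500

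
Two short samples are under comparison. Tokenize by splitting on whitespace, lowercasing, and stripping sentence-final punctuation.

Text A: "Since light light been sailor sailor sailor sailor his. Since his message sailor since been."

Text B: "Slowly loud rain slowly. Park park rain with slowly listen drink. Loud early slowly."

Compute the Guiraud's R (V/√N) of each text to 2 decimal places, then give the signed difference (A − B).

A: V=6, N=15, R=1.55
B: V=8, N=14, R=2.14
Difference = 1.55 − 2.14 = -0.59

-0.59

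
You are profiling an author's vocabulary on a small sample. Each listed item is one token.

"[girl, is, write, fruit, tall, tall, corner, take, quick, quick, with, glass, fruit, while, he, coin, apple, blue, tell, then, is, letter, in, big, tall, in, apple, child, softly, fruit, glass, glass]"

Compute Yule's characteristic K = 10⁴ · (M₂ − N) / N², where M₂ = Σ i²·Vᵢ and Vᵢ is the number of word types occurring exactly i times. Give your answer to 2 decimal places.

Frequencies: fruit:3, tall:3, glass:3, is:2, quick:2, apple:2, in:2, girl:1, write:1, corner:1, take:1, with:1, while:1, he:1, coin:1, blue:1, tell:1, then:1, letter:1, big:1, … (2 more, each freq 1)
N = 32. Frequency spectrum: V_1=15, V_2=4, V_3=3
M₂ = 1²·15 + 2²·4 + 3²·3 = 58
K = 10000 × (58 − 32) / 32² = 253.91

253.91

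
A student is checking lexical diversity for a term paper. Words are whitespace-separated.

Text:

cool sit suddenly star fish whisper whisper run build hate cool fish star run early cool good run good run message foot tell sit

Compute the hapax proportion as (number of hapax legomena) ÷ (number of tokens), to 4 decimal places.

0.2917

Frequencies: run:4, cool:3, sit:2, star:2, fish:2, whisper:2, good:2, suddenly:1, build:1, hate:1, early:1, message:1, foot:1, tell:1
Hapax count = 7; token count = 24.
Ratio = 7 / 24 = 0.2917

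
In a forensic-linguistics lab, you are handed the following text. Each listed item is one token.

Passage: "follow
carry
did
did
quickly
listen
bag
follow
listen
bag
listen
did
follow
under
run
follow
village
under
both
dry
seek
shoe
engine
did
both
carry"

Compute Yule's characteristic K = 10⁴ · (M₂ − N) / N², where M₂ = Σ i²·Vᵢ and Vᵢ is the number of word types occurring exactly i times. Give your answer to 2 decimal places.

Frequencies: follow:4, did:4, listen:3, carry:2, bag:2, under:2, both:2, quickly:1, run:1, village:1, dry:1, seek:1, shoe:1, engine:1
N = 26. Frequency spectrum: V_1=7, V_2=4, V_3=1, V_4=2
M₂ = 1²·7 + 2²·4 + 3²·1 + 4²·2 = 64
K = 10000 × (64 − 26) / 26² = 562.13

562.13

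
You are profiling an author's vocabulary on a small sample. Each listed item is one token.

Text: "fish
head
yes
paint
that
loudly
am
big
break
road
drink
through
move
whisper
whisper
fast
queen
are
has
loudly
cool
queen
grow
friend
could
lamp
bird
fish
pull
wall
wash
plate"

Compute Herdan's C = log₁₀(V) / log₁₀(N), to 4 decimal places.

N = 32, V = 28.
log₁₀(V) = 1.447158, log₁₀(N) = 1.505150
C = 1.447158 / 1.505150 = 0.9615

0.9615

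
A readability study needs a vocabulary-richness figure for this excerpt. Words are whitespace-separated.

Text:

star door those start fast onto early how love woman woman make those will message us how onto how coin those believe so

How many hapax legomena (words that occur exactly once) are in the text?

13

Frequencies: those:3, how:3, onto:2, woman:2, star:1, door:1, start:1, fast:1, early:1, love:1, make:1, will:1, message:1, us:1, coin:1, believe:1, so:1
Hapax (freq=1): believe, coin, door, early, fast, love, make, message, so, star, start, us, will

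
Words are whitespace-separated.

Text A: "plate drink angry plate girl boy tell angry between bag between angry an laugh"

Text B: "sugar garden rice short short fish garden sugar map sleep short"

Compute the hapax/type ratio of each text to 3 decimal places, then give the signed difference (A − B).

A: hapax=7, V=10, ratio=0.700
B: hapax=4, V=7, ratio=0.571
Difference = 0.700 − 0.571 = 0.129

0.129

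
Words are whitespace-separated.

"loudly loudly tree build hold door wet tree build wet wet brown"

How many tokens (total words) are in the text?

Tokens: loudly, loudly, tree, build, hold, door, wet, tree, build, wet, wet, brown
N = 12

12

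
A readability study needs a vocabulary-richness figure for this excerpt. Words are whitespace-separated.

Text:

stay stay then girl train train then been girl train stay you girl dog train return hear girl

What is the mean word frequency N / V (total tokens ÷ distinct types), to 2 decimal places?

2.00

N = 18 tokens, V = 9 types.
Mean frequency = N / V = 18 / 9 = 2.00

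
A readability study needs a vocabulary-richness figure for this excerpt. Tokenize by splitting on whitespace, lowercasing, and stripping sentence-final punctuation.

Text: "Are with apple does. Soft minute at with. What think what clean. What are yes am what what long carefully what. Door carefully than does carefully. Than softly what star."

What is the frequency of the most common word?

Frequencies: what:7, carefully:3, are:2, with:2, does:2, than:2, apple:1, soft:1, minute:1, at:1, think:1, clean:1, yes:1, am:1, long:1, door:1, softly:1, star:1
Most common: 'what' with frequency 7.

7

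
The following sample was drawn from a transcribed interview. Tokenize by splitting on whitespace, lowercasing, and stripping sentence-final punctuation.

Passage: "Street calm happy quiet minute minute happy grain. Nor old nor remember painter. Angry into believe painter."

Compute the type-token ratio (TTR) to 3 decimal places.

N = 17 tokens, V = 13 types.
TTR = V / N = 13 / 17 = 0.765

0.765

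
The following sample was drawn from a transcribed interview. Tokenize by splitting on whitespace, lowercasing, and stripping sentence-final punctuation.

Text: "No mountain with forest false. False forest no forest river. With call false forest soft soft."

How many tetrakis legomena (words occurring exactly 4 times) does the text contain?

Frequencies: forest:4, false:3, no:2, with:2, soft:2, mountain:1, river:1, call:1
Words with frequency 4: forest

1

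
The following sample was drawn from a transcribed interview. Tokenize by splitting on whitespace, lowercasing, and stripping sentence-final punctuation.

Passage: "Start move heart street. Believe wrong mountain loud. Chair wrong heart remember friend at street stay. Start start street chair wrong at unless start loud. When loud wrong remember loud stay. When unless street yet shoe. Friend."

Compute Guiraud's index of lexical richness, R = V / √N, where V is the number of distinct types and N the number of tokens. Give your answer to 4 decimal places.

N = 37, V = 17.
√N = 6.082763
R = 17 / 6.082763 = 2.7948

2.7948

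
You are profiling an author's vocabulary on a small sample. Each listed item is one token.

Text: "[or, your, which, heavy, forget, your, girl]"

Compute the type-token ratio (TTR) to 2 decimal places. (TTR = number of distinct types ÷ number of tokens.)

0.86

N = 7 tokens, V = 6 types.
TTR = V / N = 6 / 7 = 0.86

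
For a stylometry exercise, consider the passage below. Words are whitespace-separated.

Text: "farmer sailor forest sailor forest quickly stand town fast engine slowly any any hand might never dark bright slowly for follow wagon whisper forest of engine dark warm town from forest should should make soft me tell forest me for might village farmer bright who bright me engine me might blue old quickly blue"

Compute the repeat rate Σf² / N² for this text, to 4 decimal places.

0.0425

Frequencies: forest:5, me:4, engine:3, might:3, bright:3, farmer:2, sailor:2, quickly:2, town:2, slowly:2, any:2, dark:2, for:2, should:2, blue:2, stand:1, fast:1, hand:1, never:1, follow:1, … (11 more, each freq 1)
Σf² = 124; N² = 2916
Repeat rate = 124 / 2916 = 0.0425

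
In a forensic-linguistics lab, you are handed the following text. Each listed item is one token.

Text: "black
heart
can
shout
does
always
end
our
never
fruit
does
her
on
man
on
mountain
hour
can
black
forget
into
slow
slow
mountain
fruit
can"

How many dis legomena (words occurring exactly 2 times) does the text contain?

6

Frequencies: can:3, black:2, does:2, fruit:2, on:2, mountain:2, slow:2, heart:1, shout:1, always:1, end:1, our:1, never:1, her:1, man:1, hour:1, forget:1, into:1
Words with frequency 2: black, does, fruit, mountain, on, slow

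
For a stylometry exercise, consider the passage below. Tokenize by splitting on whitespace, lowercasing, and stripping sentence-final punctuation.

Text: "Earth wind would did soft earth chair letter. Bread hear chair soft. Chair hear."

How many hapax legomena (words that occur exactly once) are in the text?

Frequencies: chair:3, earth:2, soft:2, hear:2, wind:1, would:1, did:1, letter:1, bread:1
Hapax (freq=1): bread, did, letter, wind, would

5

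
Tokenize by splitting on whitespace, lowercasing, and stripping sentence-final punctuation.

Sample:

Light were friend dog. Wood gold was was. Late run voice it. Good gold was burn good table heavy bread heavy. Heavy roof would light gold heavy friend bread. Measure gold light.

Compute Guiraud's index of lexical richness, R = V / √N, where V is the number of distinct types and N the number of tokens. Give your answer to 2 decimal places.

N = 32, V = 19.
√N = 5.656854
R = 19 / 5.656854 = 3.36

3.36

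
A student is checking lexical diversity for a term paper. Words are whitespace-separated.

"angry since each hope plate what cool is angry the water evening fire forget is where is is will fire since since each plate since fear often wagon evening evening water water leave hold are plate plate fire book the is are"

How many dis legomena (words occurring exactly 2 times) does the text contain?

4

Frequencies: is:5, since:4, plate:4, water:3, evening:3, fire:3, angry:2, each:2, the:2, are:2, hope:1, what:1, cool:1, forget:1, where:1, will:1, fear:1, often:1, wagon:1, leave:1, … (2 more, each freq 1)
Words with frequency 2: angry, are, each, the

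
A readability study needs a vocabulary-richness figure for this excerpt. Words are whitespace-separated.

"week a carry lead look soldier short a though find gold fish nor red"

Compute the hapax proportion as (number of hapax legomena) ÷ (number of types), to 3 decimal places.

Frequencies: a:2, week:1, carry:1, lead:1, look:1, soldier:1, short:1, though:1, find:1, gold:1, fish:1, nor:1, red:1
Hapax count = 12; type count = 13.
Ratio = 12 / 13 = 0.923

0.923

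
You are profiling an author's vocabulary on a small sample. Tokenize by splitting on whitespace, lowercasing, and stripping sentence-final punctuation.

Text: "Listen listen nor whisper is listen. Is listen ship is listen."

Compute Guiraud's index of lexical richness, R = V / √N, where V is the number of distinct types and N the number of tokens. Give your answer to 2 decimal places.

1.51

N = 11, V = 5.
√N = 3.316625
R = 5 / 3.316625 = 1.51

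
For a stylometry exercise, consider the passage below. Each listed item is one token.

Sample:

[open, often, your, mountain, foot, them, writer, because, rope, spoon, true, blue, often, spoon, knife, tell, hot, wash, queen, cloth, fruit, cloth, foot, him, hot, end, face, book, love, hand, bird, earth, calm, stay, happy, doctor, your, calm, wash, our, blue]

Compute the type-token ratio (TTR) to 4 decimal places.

N = 41 tokens, V = 32 types.
TTR = V / N = 32 / 41 = 0.7805

0.7805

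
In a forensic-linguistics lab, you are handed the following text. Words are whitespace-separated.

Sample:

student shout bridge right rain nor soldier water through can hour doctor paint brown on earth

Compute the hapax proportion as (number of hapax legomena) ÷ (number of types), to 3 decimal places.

Frequencies: student:1, shout:1, bridge:1, right:1, rain:1, nor:1, soldier:1, water:1, through:1, can:1, hour:1, doctor:1, paint:1, brown:1, on:1, earth:1
Hapax count = 16; type count = 16.
Ratio = 16 / 16 = 1.000

1.000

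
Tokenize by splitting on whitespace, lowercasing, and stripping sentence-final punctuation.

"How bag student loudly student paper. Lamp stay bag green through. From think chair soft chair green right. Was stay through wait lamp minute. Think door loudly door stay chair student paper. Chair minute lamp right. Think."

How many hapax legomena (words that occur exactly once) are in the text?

5

Frequencies: chair:4, student:3, lamp:3, stay:3, think:3, bag:2, loudly:2, paper:2, green:2, through:2, right:2, minute:2, door:2, how:1, from:1, soft:1, was:1, wait:1
Hapax (freq=1): from, how, soft, wait, was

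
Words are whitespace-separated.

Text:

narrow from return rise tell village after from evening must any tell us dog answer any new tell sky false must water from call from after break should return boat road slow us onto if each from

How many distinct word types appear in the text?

26

Distinct types: {after, answer, any, boat, break, call, dog, each, evening, false, from, if, must, narrow, new, onto, return, rise, road, should, sky, slow, tell, us, village, water}
V = 26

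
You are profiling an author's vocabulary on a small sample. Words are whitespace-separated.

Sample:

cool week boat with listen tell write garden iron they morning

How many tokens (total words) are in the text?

11

Tokens: cool, week, boat, with, listen, tell, write, garden, iron, they, morning
N = 11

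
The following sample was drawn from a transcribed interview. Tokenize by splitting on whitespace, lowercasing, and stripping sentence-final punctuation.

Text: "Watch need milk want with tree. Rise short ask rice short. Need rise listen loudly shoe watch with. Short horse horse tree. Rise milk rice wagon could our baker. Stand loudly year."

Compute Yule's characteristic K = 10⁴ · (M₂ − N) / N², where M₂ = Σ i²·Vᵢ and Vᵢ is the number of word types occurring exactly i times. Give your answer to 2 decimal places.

Frequencies: rise:3, short:3, watch:2, need:2, milk:2, with:2, tree:2, rice:2, loudly:2, horse:2, want:1, ask:1, listen:1, shoe:1, wagon:1, could:1, our:1, baker:1, stand:1, year:1
N = 32. Frequency spectrum: V_1=10, V_2=8, V_3=2
M₂ = 1²·10 + 2²·8 + 3²·2 = 60
K = 10000 × (60 − 32) / 32² = 273.44

273.44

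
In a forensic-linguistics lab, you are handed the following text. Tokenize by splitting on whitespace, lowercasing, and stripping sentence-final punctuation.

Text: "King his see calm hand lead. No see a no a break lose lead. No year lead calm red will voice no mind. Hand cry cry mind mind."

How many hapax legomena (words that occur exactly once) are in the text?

Frequencies: no:4, lead:3, mind:3, see:2, calm:2, hand:2, a:2, cry:2, king:1, his:1, break:1, lose:1, year:1, red:1, will:1, voice:1
Hapax (freq=1): break, his, king, lose, red, voice, will, year

8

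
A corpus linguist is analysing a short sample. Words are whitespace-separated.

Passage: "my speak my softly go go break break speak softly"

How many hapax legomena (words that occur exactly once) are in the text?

0

Frequencies: my:2, speak:2, softly:2, go:2, break:2
Hapax (freq=1): (none)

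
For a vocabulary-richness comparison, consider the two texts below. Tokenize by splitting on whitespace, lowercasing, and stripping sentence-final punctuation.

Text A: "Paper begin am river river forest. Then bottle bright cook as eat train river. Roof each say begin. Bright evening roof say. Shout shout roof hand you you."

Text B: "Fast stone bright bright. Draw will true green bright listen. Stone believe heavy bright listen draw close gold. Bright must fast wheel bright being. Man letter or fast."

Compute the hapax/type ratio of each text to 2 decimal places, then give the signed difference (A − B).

-0.09

A: hapax=12, V=19, ratio=0.63
B: hapax=13, V=18, ratio=0.72
Difference = 0.63 − 0.72 = -0.09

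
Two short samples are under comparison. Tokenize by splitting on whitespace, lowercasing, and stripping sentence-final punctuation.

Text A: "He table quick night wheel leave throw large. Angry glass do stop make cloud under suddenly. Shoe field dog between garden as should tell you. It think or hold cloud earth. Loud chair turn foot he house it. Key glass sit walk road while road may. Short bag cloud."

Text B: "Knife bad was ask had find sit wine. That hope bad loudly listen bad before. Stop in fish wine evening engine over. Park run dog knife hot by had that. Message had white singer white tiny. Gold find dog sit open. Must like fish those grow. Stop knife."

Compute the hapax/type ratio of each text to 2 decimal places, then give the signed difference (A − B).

0.20

A: hapax=38, V=43, ratio=0.88
B: hapax=23, V=34, ratio=0.68
Difference = 0.88 − 0.68 = 0.20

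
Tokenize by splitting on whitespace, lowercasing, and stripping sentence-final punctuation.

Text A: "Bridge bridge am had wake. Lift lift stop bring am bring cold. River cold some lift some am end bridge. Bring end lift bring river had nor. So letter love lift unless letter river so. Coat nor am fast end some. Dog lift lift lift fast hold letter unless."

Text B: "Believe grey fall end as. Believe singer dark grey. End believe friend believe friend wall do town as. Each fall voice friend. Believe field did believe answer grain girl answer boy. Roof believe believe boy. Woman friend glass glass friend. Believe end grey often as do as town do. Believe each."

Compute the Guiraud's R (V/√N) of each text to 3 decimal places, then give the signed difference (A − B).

A: V=20, N=49, R=2.857
B: V=23, N=51, R=3.221
Difference = 2.857 − 3.221 = -0.364

-0.364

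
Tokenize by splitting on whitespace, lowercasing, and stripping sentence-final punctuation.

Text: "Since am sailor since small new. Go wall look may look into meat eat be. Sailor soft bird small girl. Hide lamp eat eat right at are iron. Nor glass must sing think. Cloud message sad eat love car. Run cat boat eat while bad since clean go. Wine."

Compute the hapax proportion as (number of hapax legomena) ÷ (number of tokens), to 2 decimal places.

Frequencies: eat:5, since:3, sailor:2, small:2, go:2, look:2, am:1, new:1, wall:1, may:1, into:1, meat:1, be:1, soft:1, bird:1, girl:1, hide:1, lamp:1, right:1, at:1, … (19 more, each freq 1)
Hapax count = 33; token count = 49.
Ratio = 33 / 49 = 0.67

0.67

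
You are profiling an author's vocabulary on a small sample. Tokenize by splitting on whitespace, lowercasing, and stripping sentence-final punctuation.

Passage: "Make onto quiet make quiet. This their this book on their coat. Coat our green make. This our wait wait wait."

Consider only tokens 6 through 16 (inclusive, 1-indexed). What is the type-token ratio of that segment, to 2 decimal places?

Segment tokens 6–16: this, their, this, book, on, their, coat, coat, our, green, make
Segment N = 11, segment V = 8.
TTR = 8 / 11 = 0.73

0.73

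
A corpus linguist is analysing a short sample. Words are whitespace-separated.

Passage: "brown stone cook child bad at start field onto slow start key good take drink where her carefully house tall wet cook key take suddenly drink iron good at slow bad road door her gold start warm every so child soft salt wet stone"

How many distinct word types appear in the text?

30

Distinct types: {at, bad, brown, carefully, child, cook, door, drink, every, field, gold, good, her, house, iron, key, onto, road, salt, slow, so, soft, start, stone, suddenly, take, tall, warm, wet, where}
V = 30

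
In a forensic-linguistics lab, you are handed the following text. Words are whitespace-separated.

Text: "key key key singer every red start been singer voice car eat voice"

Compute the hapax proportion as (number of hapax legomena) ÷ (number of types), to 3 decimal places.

Frequencies: key:3, singer:2, voice:2, every:1, red:1, start:1, been:1, car:1, eat:1
Hapax count = 6; type count = 9.
Ratio = 6 / 9 = 0.667

0.667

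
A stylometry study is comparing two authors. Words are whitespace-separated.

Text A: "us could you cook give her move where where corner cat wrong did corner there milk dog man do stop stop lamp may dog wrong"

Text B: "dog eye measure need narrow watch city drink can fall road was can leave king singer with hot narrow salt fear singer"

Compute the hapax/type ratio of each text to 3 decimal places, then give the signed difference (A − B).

A: hapax=15, V=20, ratio=0.750
B: hapax=16, V=19, ratio=0.842
Difference = 0.750 − 0.842 = -0.092

-0.092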